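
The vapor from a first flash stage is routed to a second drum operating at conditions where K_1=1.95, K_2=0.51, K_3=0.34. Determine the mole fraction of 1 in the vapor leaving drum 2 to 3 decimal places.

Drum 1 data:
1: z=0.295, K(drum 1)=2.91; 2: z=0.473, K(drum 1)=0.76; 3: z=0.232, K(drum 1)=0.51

y_1 (drum 2) = 0.706

Drum 1:
Let ψ₁ = V/F and solve Σ zᵢ(Kᵢ−1)/(1+ψ₁(Kᵢ−1)) = 0.
g(0) = ΣzᵢKᵢ − 1 = 0.336 and g(1) = 1 − Σzᵢ/Kᵢ = -0.179, so a root lies in (0, 1).
Iterate (Newton) starting at ψ₁ = 0.5:
  ψ₁ = 0.500: g = 0.0086, g' = -0.414 → ψ₁ = 0.521
Converged at ψ₁ = 0.521.
Drum-1 compositions:
  1: x = 0.148, y = 0.430
  2: x = 0.541, y = 0.411
  3: x = 0.312, y = 0.159
Drum-2 feed = drum-1 vapor: z₂ = (0.4303, 0.4109, 0.1589).
Drum 2:
Rachford–Rice: g(ψ₂) = Σ zᵢ(Kᵢ−1)/(1+ψ₂(Kᵢ−1)) = 0.
Feasibility: ΣzᵢKᵢ = 1.103, Σzᵢ/Kᵢ = 1.494 — both > 1, two phases present.
Iterate (Newton) starting at ψ₂ = 0.5:
  ψ₂ = 0.500: g = -0.1461, g' = -0.506 → ψ₂ = 0.211
  ψ₂ = 0.211: g = -0.0060, g' = -0.486 → ψ₂ = 0.199
Converged at ψ₂ = 0.199.
  1: x = 0.362, y = 0.706
  2: x = 0.455, y = 0.232
  3: x = 0.183, y = 0.062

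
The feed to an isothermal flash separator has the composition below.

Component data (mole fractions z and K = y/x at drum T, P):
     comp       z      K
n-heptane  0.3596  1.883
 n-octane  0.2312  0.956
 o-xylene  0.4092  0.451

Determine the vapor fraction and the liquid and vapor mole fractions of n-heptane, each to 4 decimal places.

Material balance + equilibrium reduce to Σ zᵢ(Kᵢ−1)/(1+ψ(Kᵢ−1)) = 0.
Feasibility: ΣzᵢKᵢ = 1.0827, Σzᵢ/Kᵢ = 1.3401 — both > 1, two phases present.
Newton iteration, ψ⁰ = 0.5:
  ψ = 0.5000: g = -0.09978, g' = -0.3697 → ψ = 0.2301
  ψ = 0.2301: g = -0.00351, g' = -0.3557 → ψ = 0.2203
Converged at ψ = 0.2203.
Compositions from xᵢ = zᵢ/(1+ψ(Kᵢ−1)), yᵢ = Kᵢxᵢ:
  n-heptane: x = 0.3010, y = 0.5669
  n-octane: x = 0.2335, y = 0.2232
  o-xylene: x = 0.4655, y = 0.2099

ψ = 0.2203, x_n-heptane = 0.3010, y_n-heptane = 0.5669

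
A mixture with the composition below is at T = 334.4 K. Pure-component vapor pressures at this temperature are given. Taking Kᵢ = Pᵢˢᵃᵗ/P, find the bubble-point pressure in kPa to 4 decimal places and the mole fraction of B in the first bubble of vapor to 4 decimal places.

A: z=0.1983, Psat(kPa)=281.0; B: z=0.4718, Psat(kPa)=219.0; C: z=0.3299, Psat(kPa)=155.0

Pbub = 210.1810 kPa, y_B = 0.4916

At the bubble point ψ → 0, so ΣzᵢKᵢ = 1 with Kᵢ = Pᵢˢᵃᵗ/P ⇒ P = ΣzᵢPᵢˢᵃᵗ.
P = 0.1983·281.0 + 0.4718·219.0 + 0.3299·155.0 = 210.1810 kPa
yᵢ = zᵢPᵢˢᵃᵗ/P ⇒ y_B = 0.4718·219.0/210.1810 = 0.4916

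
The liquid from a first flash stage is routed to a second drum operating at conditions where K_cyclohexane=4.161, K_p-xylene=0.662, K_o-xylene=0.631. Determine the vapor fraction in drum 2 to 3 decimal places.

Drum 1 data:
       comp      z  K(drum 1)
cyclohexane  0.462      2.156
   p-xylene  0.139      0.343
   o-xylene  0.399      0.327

V/F (drum 2) = 0.814

Drum 1:
Rachford–Rice: g(ψ₁) = Σ zᵢ(Kᵢ−1)/(1+ψ₁(Kᵢ−1)) = 0.
g(0) = ΣzᵢKᵢ − 1 = 0.174 and g(1) = 1 − Σzᵢ/Kᵢ = -0.840, so a root lies in (0, 1).
Newton–Raphson from ψ₁ = 0.5:
  ψ₁ = 0.500: g = -0.2023, g' = -0.792 → ψ₁ = 0.244
  ψ₁ = 0.244: g = -0.0138, g' = -0.719 → ψ₁ = 0.225
Converged at ψ₁ = 0.225.
Drum-1 compositions:
  cyclohexane: x = 0.367, y = 0.790
  p-xylene: x = 0.163, y = 0.056
  o-xylene: x = 0.470, y = 0.154
Drum-2 feed = drum-1 liquid: z₂ = (0.3665, 0.1632, 0.4703).
Drum 2:
Material balance + equilibrium reduce to Σ zᵢ(Kᵢ−1)/(1+ψ₂(Kᵢ−1)) = 0.
g(0) = ΣzᵢKᵢ − 1 = 0.930 and g(1) = 1 − Σzᵢ/Kᵢ = -0.080, so a root lies in (0, 1).
Newton–Raphson from ψ₂ = 0.49:
  ψ₂ = 0.490: g = 0.1766, g' = -0.686 → ψ₂ = 0.747
  ψ₂ = 0.747: g = 0.0311, g' = -0.479 → ψ₂ = 0.812
  ψ₂ = 0.812: g = 0.0009, g' = -0.454 → ψ₂ = 0.814
Converged at ψ₂ = 0.814.
  cyclohexane: x = 0.103, y = 0.427
  p-xylene: x = 0.225, y = 0.149
  o-xylene: x = 0.672, y = 0.424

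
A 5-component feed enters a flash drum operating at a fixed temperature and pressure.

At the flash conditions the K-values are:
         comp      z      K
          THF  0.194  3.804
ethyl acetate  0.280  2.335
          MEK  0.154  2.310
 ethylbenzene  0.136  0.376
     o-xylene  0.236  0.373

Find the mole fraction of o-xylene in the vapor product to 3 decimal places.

y_o-xylene = 0.172

Let ψ = V/F and solve Σ zᵢ(Kᵢ−1)/(1+ψ(Kᵢ−1)) = 0.
g(0) = ΣzᵢKᵢ − 1 = 0.887 and g(1) = 1 − Σzᵢ/Kᵢ = -0.232, so a root lies in (0, 1).
Iterate (Newton) starting at ψ = 0.45:
  ψ = 0.450: g = 0.2768, g' = -0.880 → ψ = 0.765
  ψ = 0.765: g = 0.0123, g' = -0.878 → ψ = 0.779
  ψ = 0.779: g = -0.0001, g' = -0.890 → ψ = 0.778
Converged at ψ = 0.778.
Compositions from xᵢ = zᵢ/(1+ψ(Kᵢ−1)), yᵢ = Kᵢxᵢ:
  THF: x = 0.061, y = 0.232
  ethyl acetate: x = 0.137, y = 0.321
  MEK: x = 0.076, y = 0.176
  ethylbenzene: x = 0.264, y = 0.099
  o-xylene: x = 0.461, y = 0.172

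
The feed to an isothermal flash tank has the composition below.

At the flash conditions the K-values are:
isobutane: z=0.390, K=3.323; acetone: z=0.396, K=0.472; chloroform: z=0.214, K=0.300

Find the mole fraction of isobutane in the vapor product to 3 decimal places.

y_isobutane = 0.675

Material balance + equilibrium reduce to Σ zᵢ(Kᵢ−1)/(1+V/F(Kᵢ−1)) = 0.
g(0) = ΣzᵢKᵢ − 1 = 0.547 and g(1) = 1 − Σzᵢ/Kᵢ = -0.670, so a root lies in (0, 1).
Iterate (Newton) starting at V/F = 0.5:
  V/F = 0.500: g = -0.0954, g' = -0.902 → V/F = 0.394
  V/F = 0.394: g = 0.0019, g' = -0.949 → V/F = 0.396
Converged at V/F = 0.396.
Compositions from xᵢ = zᵢ/(1+V/F(Kᵢ−1)), yᵢ = Kᵢxᵢ:
  isobutane: x = 0.203, y = 0.675
  acetone: x = 0.501, y = 0.236
  chloroform: x = 0.296, y = 0.089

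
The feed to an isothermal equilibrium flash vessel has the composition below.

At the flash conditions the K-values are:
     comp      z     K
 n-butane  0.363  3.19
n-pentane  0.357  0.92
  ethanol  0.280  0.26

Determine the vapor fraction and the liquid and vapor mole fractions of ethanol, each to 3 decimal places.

Newton–Raphson from ψ = 0.59:
  ψ = 0.590: g = -0.0509, g' = -0.817 → ψ = 0.528
  ψ = 0.528: g = -0.0010, g' = -0.790 → ψ = 0.526
Converged at ψ = 0.526.
Compositions from xᵢ = zᵢ/(1+ψ(Kᵢ−1)), yᵢ = Kᵢxᵢ:
  n-butane: x = 0.169, y = 0.538
  n-pentane: x = 0.373, y = 0.343
  ethanol: x = 0.459, y = 0.119

ψ = 0.526, x_ethanol = 0.459, y_ethanol = 0.119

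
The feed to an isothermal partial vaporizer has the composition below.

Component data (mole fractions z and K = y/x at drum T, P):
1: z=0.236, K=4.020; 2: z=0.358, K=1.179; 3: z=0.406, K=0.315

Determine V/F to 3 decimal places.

V/F = 0.399

Material balance + equilibrium reduce to Σ zᵢ(Kᵢ−1)/(1+V/F(Kᵢ−1)) = 0.
Feasibility: ΣzᵢKᵢ = 1.499, Σzᵢ/Kᵢ = 1.651 — both > 1, two phases present.
Newton iteration, V/F⁰ = 0.68:
  V/F = 0.680: g = -0.2301, g' = -0.908 → V/F = 0.426
  V/F = 0.426: g = -0.0218, g' = -0.801 → V/F = 0.399
Converged at V/F = 0.399.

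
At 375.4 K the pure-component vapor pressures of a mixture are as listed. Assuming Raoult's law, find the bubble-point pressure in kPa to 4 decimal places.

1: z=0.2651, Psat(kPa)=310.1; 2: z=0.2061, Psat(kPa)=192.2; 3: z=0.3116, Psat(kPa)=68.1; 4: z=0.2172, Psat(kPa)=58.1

Pbub = 155.6592 kPa

At the bubble point ψ → 0, so ΣzᵢKᵢ = 1 with Kᵢ = Pᵢˢᵃᵗ/P ⇒ P = ΣzᵢPᵢˢᵃᵗ.
P = 0.2651·310.1 + 0.2061·192.2 + 0.3116·68.1 + 0.2172·58.1 = 155.6592 kPa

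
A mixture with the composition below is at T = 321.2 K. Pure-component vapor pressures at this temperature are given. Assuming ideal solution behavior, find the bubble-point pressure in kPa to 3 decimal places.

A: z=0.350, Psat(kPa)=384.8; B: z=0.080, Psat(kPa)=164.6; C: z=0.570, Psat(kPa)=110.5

At the bubble point ψ → 0, so ΣzᵢKᵢ = 1 with Kᵢ = Pᵢˢᵃᵗ/P ⇒ P = ΣzᵢPᵢˢᵃᵗ.
P = 0.350·384.8 + 0.080·164.6 + 0.570·110.5 = 210.833 kPa

Pbub = 210.833 kPa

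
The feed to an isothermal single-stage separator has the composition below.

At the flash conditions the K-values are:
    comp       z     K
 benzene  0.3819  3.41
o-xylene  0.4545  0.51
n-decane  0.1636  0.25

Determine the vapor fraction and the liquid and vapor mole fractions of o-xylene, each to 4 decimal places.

Let ψ = V/F and solve Σ zᵢ(Kᵢ−1)/(1+ψ(Kᵢ−1)) = 0.
g(0) = ΣzᵢKᵢ − 1 = 0.5750 and g(1) = 1 − Σzᵢ/Kᵢ = -0.6576, so a root lies in (0, 1).
Iterate (Newton) starting at ψ = 0.5:
  ψ = 0.5000: g = -0.07389, g' = -0.8832 → ψ = 0.4163
  ψ = 0.4163: g = 0.00122, g' = -0.9194 → ψ = 0.4177
Converged at ψ = 0.4177.
Compositions from xᵢ = zᵢ/(1+ψ(Kᵢ−1)), yᵢ = Kᵢxᵢ:
  benzene: x = 0.1903, y = 0.6490
  o-xylene: x = 0.5715, y = 0.2914
  n-decane: x = 0.2382, y = 0.0596

ψ = 0.4177, x_o-xylene = 0.5715, y_o-xylene = 0.2914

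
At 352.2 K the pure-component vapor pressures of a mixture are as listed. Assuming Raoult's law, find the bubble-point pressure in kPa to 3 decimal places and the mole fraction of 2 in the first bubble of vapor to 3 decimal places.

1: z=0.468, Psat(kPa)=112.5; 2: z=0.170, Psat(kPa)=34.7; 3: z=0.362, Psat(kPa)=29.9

Pbub = 69.373 kPa, y_2 = 0.085

At the bubble point ψ → 0, so ΣzᵢKᵢ = 1 with Kᵢ = Pᵢˢᵃᵗ/P ⇒ P = ΣzᵢPᵢˢᵃᵗ.
P = 0.468·112.5 + 0.170·34.7 + 0.362·29.9 = 69.373 kPa
yᵢ = zᵢPᵢˢᵃᵗ/P ⇒ y_2 = 0.170·34.7/69.373 = 0.085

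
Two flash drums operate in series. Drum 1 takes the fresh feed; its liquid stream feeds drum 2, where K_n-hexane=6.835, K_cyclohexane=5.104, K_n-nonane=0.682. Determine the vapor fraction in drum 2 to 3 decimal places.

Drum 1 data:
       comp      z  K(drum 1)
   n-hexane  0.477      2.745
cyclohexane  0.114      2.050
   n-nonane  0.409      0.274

Drum 1:
Rachford–Rice: g(ψ₁) = Σ zᵢ(Kᵢ−1)/(1+ψ₁(Kᵢ−1)) = 0.
Check two-phase: ΣzᵢKᵢ = 1.655 > 1 and Σzᵢ/Kᵢ = 1.722 > 1, so g(0) = 0.655 > 0 and g(1) = -0.722 < 0.
Newton iteration, ψ₁⁰ = 0.5:
  ψ₁ = 0.500: g = 0.0569, g' = -1.000 → ψ₁ = 0.557
  ψ₁ = 0.557: g = -0.0008, g' = -1.031 → ψ₁ = 0.556
Converged at ψ₁ = 0.556.
Drum-1 compositions:
  n-hexane: x = 0.242, y = 0.665
  cyclohexane: x = 0.072, y = 0.148
  n-nonane: x = 0.686, y = 0.188
Drum-2 feed = drum-1 liquid: z₂ = (0.2421, 0.0720, 0.6859).
Drum 2:
Let ψ₂ = V/F and solve Σ zᵢ(Kᵢ−1)/(1+ψ₂(Kᵢ−1)) = 0.
Check two-phase: ΣzᵢKᵢ = 2.490 > 1 and Σzᵢ/Kᵢ = 1.055 > 1, so g(0) = 1.490 > 0 and g(1) = -0.055 < 0.
Newton–Raphson from ψ₂ = 0.58:
  ψ₂ = 0.580: g = 0.1421, g' = -0.639 → ψ₂ = 0.802
  ψ₂ = 0.802: g = 0.0246, g' = -0.446 → ψ₂ = 0.857
  ψ₂ = 0.857: g = 0.0008, g' = -0.419 → ψ₂ = 0.859
Converged at ψ₂ = 0.859.
  n-hexane: x = 0.040, y = 0.275
  cyclohexane: x = 0.016, y = 0.081
  n-nonane: x = 0.944, y = 0.644

V/F (drum 2) = 0.859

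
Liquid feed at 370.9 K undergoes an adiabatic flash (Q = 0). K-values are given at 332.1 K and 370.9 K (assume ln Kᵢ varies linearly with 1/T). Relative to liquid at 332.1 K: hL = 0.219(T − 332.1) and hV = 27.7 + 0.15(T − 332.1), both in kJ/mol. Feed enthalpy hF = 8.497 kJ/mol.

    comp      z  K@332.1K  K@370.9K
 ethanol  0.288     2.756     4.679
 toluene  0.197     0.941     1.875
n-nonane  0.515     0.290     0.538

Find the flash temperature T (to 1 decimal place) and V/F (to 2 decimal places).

T = 339.8 K, V/F = 0.25

Adiabatic flash: solve Rachford–Rice at each trial T, then check hF = ψ·hV(T) + (1−ψ)·hL(T).
  T = 332.1 K: K = (2.756, 0.941, 0.290), RR gives ψ = 0.127, H_out = 3.515 kJ/mol
  T = 370.9 K: K = (4.679, 1.875, 0.538), RR gives ψ = 0.787, H_out = 28.200 kJ/mol
  T = 351.5 K: K = (3.644, 1.354, 0.402), RR gives ψ = 0.433, H_out = 15.652 kJ/mol
  T = 341.8 K: K = (3.182, 1.135, 0.343), RR gives ψ = 0.281, H_out = 9.721 kJ/mol
  T = 337.0 K: K = (2.966, 1.036, 0.316), RR gives ψ = 0.206, H_out = 6.709 kJ/mol
  T = 339.4 K: K = (3.073, 1.084, 0.329), RR gives ψ = 0.244, H_out = 8.226 kJ/mol
Linear interpolation between T = 339.4 (H_out = 8.226) and T = 341.8 (H_out = 9.721) on hF = 8.497 gives T ≈ 339.8 K, at which ψ = 0.25.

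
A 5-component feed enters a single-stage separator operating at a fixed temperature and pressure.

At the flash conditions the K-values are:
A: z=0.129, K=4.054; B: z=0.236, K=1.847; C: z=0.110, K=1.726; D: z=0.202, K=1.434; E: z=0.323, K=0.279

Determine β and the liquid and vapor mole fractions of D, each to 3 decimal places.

Rachford–Rice: g(β) = Σ zᵢ(Kᵢ−1)/(1+β(Kᵢ−1)) = 0.
Feasibility: ΣzᵢKᵢ = 1.529, Σzᵢ/Kᵢ = 1.522 — both > 1, two phases present.
Iterate (Newton) starting at β = 0.5:
  β = 0.500: g = 0.0628, g' = -0.739 → β = 0.585
  β = 0.585: g = -0.0017, g' = -0.786 → β = 0.583
Converged at β = 0.583.
Compositions from xᵢ = zᵢ/(1+β(Kᵢ−1)), yᵢ = Kᵢxᵢ:
  A: x = 0.046, y = 0.188
  B: x = 0.158, y = 0.292
  C: x = 0.077, y = 0.133
  D: x = 0.161, y = 0.231
  E: x = 0.557, y = 0.155

β = 0.583, x_D = 0.161, y_D = 0.231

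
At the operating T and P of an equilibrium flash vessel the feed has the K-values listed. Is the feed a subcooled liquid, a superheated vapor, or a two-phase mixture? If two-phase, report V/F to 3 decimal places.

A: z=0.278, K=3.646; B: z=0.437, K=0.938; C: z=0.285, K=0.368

ΣzᵢKᵢ = 1.528; Σzᵢ/Kᵢ = 1.317.
Both exceed 1, so a two-phase solution exists.
Material balance + equilibrium reduce to Σ zᵢ(Kᵢ−1)/(1+ψ(Kᵢ−1)) = 0.
Newton–Raphson from ψ = 0.5:
  ψ = 0.500: g = 0.0254, g' = -0.606 → ψ = 0.542
Converged at ψ = 0.542.

two-phase, V/F = 0.542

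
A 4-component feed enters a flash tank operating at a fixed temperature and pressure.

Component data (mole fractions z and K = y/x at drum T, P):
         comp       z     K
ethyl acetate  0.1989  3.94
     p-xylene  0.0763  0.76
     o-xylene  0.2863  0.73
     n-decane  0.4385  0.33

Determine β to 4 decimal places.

Newton–Raphson from β = 0.38:
  β = 0.3800: g = -0.22423, g' = -0.7690 → β = 0.0884
  β = 0.0884: g = 0.05391, g' = -1.3319 → β = 0.1289
  β = 0.1289: g = 0.00350, g' = -1.1670 → β = 0.1319
Converged at β = 0.1319.

β = 0.1319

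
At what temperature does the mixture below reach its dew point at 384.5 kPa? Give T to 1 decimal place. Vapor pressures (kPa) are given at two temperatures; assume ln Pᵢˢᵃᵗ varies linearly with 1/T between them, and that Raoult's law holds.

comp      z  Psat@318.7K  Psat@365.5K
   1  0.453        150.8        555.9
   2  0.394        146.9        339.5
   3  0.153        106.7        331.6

T = 362.2 K

Dew-point temperature: Σzᵢ·P/Pᵢˢᵃᵗ(T) = 1. Interpolate ln Pᵢˢᵃᵗ = aᵢ + bᵢ/T.
  T = 318.7 K: ΣzᵢP/Pᵢˢᵃᵗ = 2.7376
  T = 365.5 K: ΣzᵢP/Pᵢˢᵃᵗ = 0.9370
  T = 342.1 K: ΣzᵢP/Pᵢˢᵃᵗ = 1.5354
  T = 353.8 K: ΣzᵢP/Pᵢˢᵃᵗ = 1.1882
  T = 359.6 K: ΣzᵢP/Pᵢˢᵃᵗ = 1.0539
  T = 362.6 K: ΣzᵢP/Pᵢˢᵃᵗ = 0.9922
  T = 361.1 K: ΣzᵢP/Pᵢˢᵃᵗ = 1.0224
Interpolating between 361.1 K and 362.6 K gives T ≈ 362.2 K.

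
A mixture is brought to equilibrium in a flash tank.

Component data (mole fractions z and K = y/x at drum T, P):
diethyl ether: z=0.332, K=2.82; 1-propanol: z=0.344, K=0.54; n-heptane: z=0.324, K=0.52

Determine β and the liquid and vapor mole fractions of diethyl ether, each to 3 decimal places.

β = 0.340, x_diethyl ether = 0.205, y_diethyl ether = 0.579

Material balance + equilibrium reduce to Σ zᵢ(Kᵢ−1)/(1+β(Kᵢ−1)) = 0.
g(0) = ΣzᵢKᵢ − 1 = 0.290 and g(1) = 1 − Σzᵢ/Kᵢ = -0.378, so a root lies in (0, 1).
Newton–Raphson from β = 0.5:
  β = 0.500: g = -0.0938, g' = -0.553 → β = 0.331
  β = 0.331: g = 0.0058, g' = -0.635 → β = 0.340
Converged at β = 0.340.
Compositions from xᵢ = zᵢ/(1+β(Kᵢ−1)), yᵢ = Kᵢxᵢ:
  diethyl ether: x = 0.205, y = 0.579
  1-propanol: x = 0.408, y = 0.220
  n-heptane: x = 0.387, y = 0.201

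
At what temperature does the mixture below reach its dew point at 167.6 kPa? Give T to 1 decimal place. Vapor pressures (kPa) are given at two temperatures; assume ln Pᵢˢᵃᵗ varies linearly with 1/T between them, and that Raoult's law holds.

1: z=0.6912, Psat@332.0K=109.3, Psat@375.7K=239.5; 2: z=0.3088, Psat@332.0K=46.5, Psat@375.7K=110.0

T = 372.9 K

Dew-point temperature: Σzᵢ·P/Pᵢˢᵃᵗ(T) = 1. Interpolate ln Pᵢˢᵃᵗ = aᵢ + bᵢ/T.
  T = 332.0 K: ΣzᵢP/Pᵢˢᵃᵗ = 2.1729
  T = 375.7 K: ΣzᵢP/Pᵢˢᵃᵗ = 0.9542
  T = 353.9 K: ΣzᵢP/Pᵢˢᵃᵗ = 1.4022
  T = 364.8 K: ΣzᵢP/Pᵢˢᵃᵗ = 1.1500
  T = 370.2 K: ΣzᵢP/Pᵢˢᵃᵗ = 1.0470
  T = 372.9 K: ΣzᵢP/Pᵢˢᵃᵗ = 1.0000
Interpolating between 372.9 K and 375.7 K gives T ≈ 372.9 K.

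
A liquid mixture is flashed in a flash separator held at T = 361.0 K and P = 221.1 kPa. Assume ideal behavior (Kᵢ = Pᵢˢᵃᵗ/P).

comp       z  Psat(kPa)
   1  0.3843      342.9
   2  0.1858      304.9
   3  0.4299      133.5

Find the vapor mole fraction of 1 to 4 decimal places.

Raoult's law: Kᵢ = Pᵢˢᵃᵗ/P = Pᵢˢᵃᵗ/221.1.
  K_1 = 342.9/221.1 = 1.550882, K_2 = 304.9/221.1 = 1.379014, K_3 = 133.5/221.1 = 0.603799
Rachford–Rice: g(ψ) = Σ zᵢ(Kᵢ−1)/(1+ψ(Kᵢ−1)) = 0.
Feasibility: ΣzᵢKᵢ = 1.1118, Σzᵢ/Kᵢ = 1.0945 — both > 1, two phases present.
Newton–Raphson from ψ = 0.51:
  ψ = 0.5100: g = 0.01083, g' = -0.1958 → ψ = 0.5653
  ψ = 0.5653: g = -0.00006, g' = -0.1980 → ψ = 0.5650
Converged at ψ = 0.5650.
Compositions from xᵢ = zᵢ/(1+ψ(Kᵢ−1)), yᵢ = Kᵢxᵢ:
  1: x = 0.2931, y = 0.4545
  2: x = 0.1530, y = 0.2110
  3: x = 0.5539, y = 0.3344

y_1 = 0.4545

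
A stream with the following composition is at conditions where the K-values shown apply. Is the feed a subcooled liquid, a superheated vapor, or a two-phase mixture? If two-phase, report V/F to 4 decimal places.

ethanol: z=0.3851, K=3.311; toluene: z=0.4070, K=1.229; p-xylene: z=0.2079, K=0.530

ΣzᵢKᵢ = 1.8855; Σzᵢ/Kᵢ = 0.8397.
Since Σzᵢ/Kᵢ < 1 the mixture is above its dew point — single vapor phase.

superheated vapor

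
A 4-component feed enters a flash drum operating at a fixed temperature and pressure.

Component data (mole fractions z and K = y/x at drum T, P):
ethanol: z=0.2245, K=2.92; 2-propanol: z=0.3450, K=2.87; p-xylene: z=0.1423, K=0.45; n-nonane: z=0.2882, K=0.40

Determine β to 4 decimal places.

β = 0.7470

Let β = V/F and solve Σ zᵢ(Kᵢ−1)/(1+β(Kᵢ−1)) = 0.
Check two-phase: ΣzᵢKᵢ = 1.8250 > 1 and Σzᵢ/Kᵢ = 1.2338 > 1, so g(0) = 0.8250 > 0 and g(1) = -0.2338 < 0.
Newton iteration, β⁰ = 0.32:
  β = 0.3200: g = 0.36163, g' = -1.0121 → β = 0.6773
  β = 0.6773: g = 0.05597, g' = -0.7950 → β = 0.7477
  β = 0.7477: g = -0.00058, g' = -0.8147 → β = 0.7470
Converged at β = 0.7470.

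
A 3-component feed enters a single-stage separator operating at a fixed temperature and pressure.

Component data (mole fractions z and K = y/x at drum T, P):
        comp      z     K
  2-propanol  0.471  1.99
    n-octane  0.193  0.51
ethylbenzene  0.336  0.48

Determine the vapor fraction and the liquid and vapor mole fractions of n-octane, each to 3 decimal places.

Newton iteration, ψ⁰ = 0.5:
  ψ = 0.500: g = -0.0495, g' = -0.454 → ψ = 0.391
Converged at ψ = 0.391.
Compositions from xᵢ = zᵢ/(1+ψ(Kᵢ−1)), yᵢ = Kᵢxᵢ:
  2-propanol: x = 0.340, y = 0.676
  n-octane: x = 0.239, y = 0.122
  ethylbenzene: x = 0.422, y = 0.202

ψ = 0.391, x_n-octane = 0.239, y_n-octane = 0.122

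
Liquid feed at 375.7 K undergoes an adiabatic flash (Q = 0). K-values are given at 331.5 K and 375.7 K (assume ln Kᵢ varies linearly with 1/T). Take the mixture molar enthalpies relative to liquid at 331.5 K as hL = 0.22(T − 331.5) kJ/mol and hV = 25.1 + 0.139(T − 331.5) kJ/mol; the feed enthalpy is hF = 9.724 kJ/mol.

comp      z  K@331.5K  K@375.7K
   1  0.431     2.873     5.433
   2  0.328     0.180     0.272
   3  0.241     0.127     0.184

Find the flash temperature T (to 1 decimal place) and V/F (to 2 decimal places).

Adiabatic flash: solve Rachford–Rice at each trial T, then check hF = ψ·hV(T) + (1−ψ)·hL(T).
  T = 331.5 K: K = (2.873, 0.180, 0.127), RR gives ψ = 0.208, H_out = 5.213 kJ/mol
  T = 375.7 K: K = (5.433, 0.272, 0.184), RR gives ψ = 0.434, H_out = 19.062 kJ/mol
  T = 353.6 K: K = (4.030, 0.224, 0.155), RR gives ψ = 0.347, H_out = 12.952 kJ/mol
  T = 342.6 K: K = (3.424, 0.202, 0.141), RR gives ψ = 0.288, H_out = 9.412 kJ/mol
  T = 348.1 K: K = (3.720, 0.213, 0.148), RR gives ψ = 0.319, H_out = 11.240 kJ/mol
  T = 345.4 K: K = (3.573, 0.207, 0.144), RR gives ψ = 0.305, H_out = 10.359 kJ/mol
  T = 344.0 K: K = (3.498, 0.204, 0.142), RR gives ψ = 0.296, H_out = 9.890 kJ/mol
Linear interpolation between T = 342.6 (H_out = 9.412) and T = 344.0 (H_out = 9.890) on hF = 9.724 gives T ≈ 343.5 K, at which ψ = 0.29.

T = 343.5 K, V/F = 0.29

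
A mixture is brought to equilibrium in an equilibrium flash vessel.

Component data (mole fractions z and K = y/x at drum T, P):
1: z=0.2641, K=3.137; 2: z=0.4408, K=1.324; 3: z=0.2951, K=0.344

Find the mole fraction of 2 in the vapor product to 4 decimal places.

Let β = V/F and solve Σ zᵢ(Kᵢ−1)/(1+β(Kᵢ−1)) = 0.
Check two-phase: ΣzᵢKᵢ = 1.5136 > 1 and Σzᵢ/Kᵢ = 1.2750 > 1, so g(0) = 0.5136 > 0 and g(1) = -0.2750 < 0.
Iterate (Newton) starting at β = 0.5:
  β = 0.5000: g = 0.10768, g' = -0.5974 → β = 0.6803
  β = 0.6803: g = -0.00255, g' = -0.6455 → β = 0.6763
Converged at β = 0.6763.
Compositions from xᵢ = zᵢ/(1+β(Kᵢ−1)), yᵢ = Kᵢxᵢ:
  1: x = 0.1080, y = 0.3388
  2: x = 0.3616, y = 0.4787
  3: x = 0.5304, y = 0.1825

y_2 = 0.4787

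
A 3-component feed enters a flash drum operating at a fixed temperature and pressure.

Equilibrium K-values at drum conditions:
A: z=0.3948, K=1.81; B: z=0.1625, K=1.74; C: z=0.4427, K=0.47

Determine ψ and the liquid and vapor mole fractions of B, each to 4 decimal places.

ψ = 0.4906, x_B = 0.1192, y_B = 0.2074

Let ψ = V/F and solve Σ zᵢ(Kᵢ−1)/(1+ψ(Kᵢ−1)) = 0.
Check two-phase: ΣzᵢKᵢ = 1.2054 > 1 and Σzᵢ/Kᵢ = 1.2534 > 1, so g(0) = 0.2054 > 0 and g(1) = -0.2534 < 0.
Iterate (Newton) starting at ψ = 0.5:
  ψ = 0.5000: g = -0.00385, g' = -0.4088 → ψ = 0.4906
Converged at ψ = 0.4906.
Compositions from xᵢ = zᵢ/(1+ψ(Kᵢ−1)), yᵢ = Kᵢxᵢ:
  A: x = 0.2825, y = 0.5114
  B: x = 0.1192, y = 0.2074
  C: x = 0.5982, y = 0.2812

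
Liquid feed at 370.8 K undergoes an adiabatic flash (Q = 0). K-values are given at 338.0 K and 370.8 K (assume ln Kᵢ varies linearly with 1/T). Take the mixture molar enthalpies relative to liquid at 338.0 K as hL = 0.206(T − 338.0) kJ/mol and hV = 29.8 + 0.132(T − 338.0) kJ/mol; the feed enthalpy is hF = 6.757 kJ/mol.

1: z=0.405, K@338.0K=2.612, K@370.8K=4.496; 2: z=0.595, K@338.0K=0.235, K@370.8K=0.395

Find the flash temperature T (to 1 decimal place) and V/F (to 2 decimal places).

T = 341.4 K, V/F = 0.20

Adiabatic flash: solve Rachford–Rice at each trial T, then check hF = ψ·hV(T) + (1−ψ)·hL(T).
  T = 338.0 K: K = (2.612, 0.235), RR gives ψ = 0.160, H_out = 4.777 kJ/mol
  T = 370.8 K: K = (4.496, 0.395), RR gives ψ = 0.499, H_out = 20.422 kJ/mol
  T = 354.4 K: K = (3.470, 0.308), RR gives ψ = 0.345, H_out = 13.232 kJ/mol
  T = 346.2 K: K = (3.021, 0.270), RR gives ψ = 0.260, H_out = 9.291 kJ/mol
  T = 342.1 K: K = (2.811, 0.252), RR gives ψ = 0.213, H_out = 7.129 kJ/mol
  T = 340.1 K: K = (2.713, 0.244), RR gives ψ = 0.188, H_out = 6.009 kJ/mol
Linear interpolation between T = 340.1 (H_out = 6.009) and T = 342.1 (H_out = 7.129) on hF = 6.757 gives T ≈ 341.4 K, at which ψ = 0.20.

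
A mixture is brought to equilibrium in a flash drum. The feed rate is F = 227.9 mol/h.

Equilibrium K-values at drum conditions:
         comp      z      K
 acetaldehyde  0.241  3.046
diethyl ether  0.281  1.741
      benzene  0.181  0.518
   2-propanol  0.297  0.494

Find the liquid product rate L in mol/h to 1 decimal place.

Let ψ = V/F and solve Σ zᵢ(Kᵢ−1)/(1+ψ(Kᵢ−1)) = 0.
Feasibility: ΣzᵢKᵢ = 1.464, Σzᵢ/Kᵢ = 1.191 — both > 1, two phases present.
Newton–Raphson from ψ = 0.5:
  ψ = 0.500: g = 0.0795, g' = -0.538 → ψ = 0.648
  ψ = 0.648: g = 0.0023, g' = -0.514 → ψ = 0.652
Converged at ψ = 0.652.
Then V = ψ·F = 0.6523·227.9 = 148.7 mol/h and L = F − V = 79.2 mol/h.

L = 79.2 mol/h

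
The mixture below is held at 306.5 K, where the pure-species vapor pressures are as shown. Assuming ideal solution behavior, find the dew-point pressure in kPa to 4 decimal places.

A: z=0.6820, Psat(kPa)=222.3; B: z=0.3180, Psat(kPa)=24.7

Pdew = 62.7257 kPa

At the dew point ψ → 1, so Σzᵢ/Kᵢ = 1 with Kᵢ = Pᵢˢᵃᵗ/P ⇒ 1/P = Σzᵢ/Pᵢˢᵃᵗ.
1/P = 0.6820/222.3 + 0.3180/24.7 = 0.0159424 ⇒ P = 62.7257 kPa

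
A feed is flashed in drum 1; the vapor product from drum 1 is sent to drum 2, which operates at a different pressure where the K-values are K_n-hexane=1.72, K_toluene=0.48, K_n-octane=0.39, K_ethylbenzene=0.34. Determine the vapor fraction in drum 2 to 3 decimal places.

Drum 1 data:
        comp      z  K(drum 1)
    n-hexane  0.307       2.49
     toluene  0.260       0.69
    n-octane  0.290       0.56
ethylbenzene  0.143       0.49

Drum 1:
Rachford–Rice: g(ψ₁) = Σ zᵢ(Kᵢ−1)/(1+ψ₁(Kᵢ−1)) = 0.
Check two-phase: ΣzᵢKᵢ = 1.176 > 1 and Σzᵢ/Kᵢ = 1.310 > 1, so g(0) = 0.176 > 0 and g(1) = -0.310 < 0.
Iterate (Newton) starting at ψ₁ = 0.33:
  ψ₁ = 0.330: g = -0.0201, g' = -0.468 → ψ₁ = 0.287
  ψ₁ = 0.287: g = 0.0004, g' = -0.489 → ψ₁ = 0.288
Converged at ψ₁ = 0.288.
Drum-1 compositions:
  n-hexane: x = 0.215, y = 0.535
  toluene: x = 0.285, y = 0.197
  n-octane: x = 0.332, y = 0.186
  ethylbenzene: x = 0.168, y = 0.082
Drum-2 feed = drum-1 vapor: z₂ = (0.5349, 0.1970, 0.1860, 0.0821).
Drum 2:
Rachford–Rice: g(ψ₂) = Σ zᵢ(Kᵢ−1)/(1+ψ₂(Kᵢ−1)) = 0.
Feasibility: ΣzᵢKᵢ = 1.115, Σzᵢ/Kᵢ = 1.440 — both > 1, two phases present.
Newton iteration, ψ₂⁰ = 0.5:
  ψ₂ = 0.500: g = -0.0993, g' = -0.470 → ψ₂ = 0.289
  ψ₂ = 0.289: g = -0.0063, g' = -0.420 → ψ₂ = 0.274
Converged at ψ₂ = 0.274.
  n-hexane: x = 0.447, y = 0.769
  toluene: x = 0.230, y = 0.110
  n-octane: x = 0.223, y = 0.087
  ethylbenzene: x = 0.100, y = 0.034

V/F (drum 2) = 0.274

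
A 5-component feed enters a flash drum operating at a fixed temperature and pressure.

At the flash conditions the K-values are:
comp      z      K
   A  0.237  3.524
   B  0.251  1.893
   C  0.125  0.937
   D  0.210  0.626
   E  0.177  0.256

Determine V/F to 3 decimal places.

Rachford–Rice: g(V/F) = Σ zᵢ(Kᵢ−1)/(1+V/F(Kᵢ−1)) = 0.
g(0) = ΣzᵢKᵢ − 1 = 0.604 and g(1) = 1 − Σzᵢ/Kᵢ = -0.360, so a root lies in (0, 1).
Newton–Raphson from V/F = 0.5:
  V/F = 0.500: g = 0.1050, g' = -0.684 → V/F = 0.653
  V/F = 0.653: g = -0.0011, g' = -0.718 → V/F = 0.652
Converged at V/F = 0.652.

V/F = 0.652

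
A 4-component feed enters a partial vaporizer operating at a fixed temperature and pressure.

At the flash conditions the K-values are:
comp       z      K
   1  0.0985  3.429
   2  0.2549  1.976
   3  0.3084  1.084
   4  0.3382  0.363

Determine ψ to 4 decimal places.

ψ = 0.4694

Let ψ = V/F and solve Σ zᵢ(Kᵢ−1)/(1+ψ(Kᵢ−1)) = 0.
Check two-phase: ΣzᵢKᵢ = 1.2985 > 1 and Σzᵢ/Kᵢ = 1.3739 > 1, so g(0) = 0.2985 > 0 and g(1) = -0.3739 < 0.
Newton iteration, ψ⁰ = 0.5:
  ψ = 0.5000: g = -0.01602, g' = -0.5256 → ψ = 0.4695
  ψ = 0.4695: g = -0.00006, g' = -0.5224 → ψ = 0.4694
Converged at ψ = 0.4694.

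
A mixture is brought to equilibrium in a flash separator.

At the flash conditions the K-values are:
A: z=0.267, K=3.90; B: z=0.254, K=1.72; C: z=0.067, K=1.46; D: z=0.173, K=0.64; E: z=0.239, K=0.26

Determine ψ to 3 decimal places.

Rachford–Rice: g(ψ) = Σ zᵢ(Kᵢ−1)/(1+ψ(Kᵢ−1)) = 0.
Check two-phase: ΣzᵢKᵢ = 1.749 > 1 and Σzᵢ/Kᵢ = 1.452 > 1, so g(0) = 0.749 > 0 and g(1) = -0.452 < 0.
Iterate (Newton) starting at ψ = 0.58:
  ψ = 0.580: g = 0.0535, g' = -0.824 → ψ = 0.645
  ψ = 0.645: g = -0.0010, g' = -0.859 → ψ = 0.644
Converged at ψ = 0.644.

ψ = 0.644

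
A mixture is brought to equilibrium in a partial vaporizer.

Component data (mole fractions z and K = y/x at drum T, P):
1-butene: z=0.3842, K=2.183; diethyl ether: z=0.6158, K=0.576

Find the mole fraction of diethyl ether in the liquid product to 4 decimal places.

x_diethyl ether = 0.7362

Let ψ = V/F and solve Σ zᵢ(Kᵢ−1)/(1+ψ(Kᵢ−1)) = 0.
Check two-phase: ΣzᵢKᵢ = 1.1934 > 1 and Σzᵢ/Kᵢ = 1.2451 > 1, so g(0) = 0.1934 > 0 and g(1) = -0.2451 < 0.
Newton iteration, ψ⁰ = 0.5:
  ψ = 0.5000: g = -0.04576, g' = -0.3906 → ψ = 0.3828
  ψ = 0.3828: g = 0.00113, g' = -0.4125 → ψ = 0.3856
Converged at ψ = 0.3856.
Compositions from xᵢ = zᵢ/(1+ψ(Kᵢ−1)), yᵢ = Kᵢxᵢ:
  1-butene: x = 0.2638, y = 0.5760
  diethyl ether: x = 0.7362, y = 0.4240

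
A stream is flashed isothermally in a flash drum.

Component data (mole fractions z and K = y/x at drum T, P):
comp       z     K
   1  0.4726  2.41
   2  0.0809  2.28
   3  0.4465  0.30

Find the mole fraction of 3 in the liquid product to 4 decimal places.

Iterate (Newton) starting at V/F = 0.5:
  V/F = 0.5000: g = -0.02687, g' = -0.8903 → V/F = 0.4698
  V/F = 0.4698: g = -0.00021, g' = -0.8774 → V/F = 0.4696
Converged at V/F = 0.4696.
Compositions from xᵢ = zᵢ/(1+V/F(Kᵢ−1)), yᵢ = Kᵢxᵢ:
  1: x = 0.2843, y = 0.6853
  2: x = 0.0505, y = 0.1152
  3: x = 0.6651, y = 0.1995

x_3 = 0.6651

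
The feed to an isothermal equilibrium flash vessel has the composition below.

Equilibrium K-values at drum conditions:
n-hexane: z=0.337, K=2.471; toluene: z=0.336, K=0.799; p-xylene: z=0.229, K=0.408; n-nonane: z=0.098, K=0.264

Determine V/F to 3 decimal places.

Material balance + equilibrium reduce to Σ zᵢ(Kᵢ−1)/(1+V/F(Kᵢ−1)) = 0.
g(0) = ΣzᵢKᵢ − 1 = 0.220 and g(1) = 1 − Σzᵢ/Kᵢ = -0.489, so a root lies in (0, 1).
Newton–Raphson from V/F = 0.42:
  V/F = 0.420: g = -0.0522, g' = -0.548 → V/F = 0.325
  V/F = 0.325: g = 0.0006, g' = -0.564 → V/F = 0.326
Converged at V/F = 0.326.

V/F = 0.326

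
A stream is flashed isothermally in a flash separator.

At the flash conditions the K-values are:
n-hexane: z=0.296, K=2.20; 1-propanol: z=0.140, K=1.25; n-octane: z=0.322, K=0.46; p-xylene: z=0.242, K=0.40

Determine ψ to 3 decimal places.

Newton–Raphson from ψ = 0.5:
  ψ = 0.500: g = -0.1925, g' = -0.527 → ψ = 0.135
  ψ = 0.135: g = -0.0060, g' = -0.536 → ψ = 0.124
Converged at ψ = 0.124.

ψ = 0.124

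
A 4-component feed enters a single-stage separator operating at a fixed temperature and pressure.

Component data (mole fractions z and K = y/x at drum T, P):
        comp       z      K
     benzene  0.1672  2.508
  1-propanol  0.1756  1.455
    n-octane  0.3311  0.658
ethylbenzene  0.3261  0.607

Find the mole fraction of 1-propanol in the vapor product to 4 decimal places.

y_1-propanol = 0.2325

Material balance + equilibrium reduce to Σ zᵢ(Kᵢ−1)/(1+β(Kᵢ−1)) = 0.
g(0) = ΣzᵢKᵢ − 1 = 0.0906 and g(1) = 1 − Σzᵢ/Kᵢ = -0.2278, so a root lies in (0, 1).
Newton–Raphson from β = 0.33:
  β = 0.3300: g = -0.03707, g' = -0.3127 → β = 0.2114
  β = 0.2114: g = 0.00223, g' = -0.3538 → β = 0.2177
  β = 0.2177: g = 0.00001, g' = -0.3510 → β = 0.2178
Converged at β = 0.2178.
Compositions from xᵢ = zᵢ/(1+β(Kᵢ−1)), yᵢ = Kᵢxᵢ:
  benzene: x = 0.1259, y = 0.3157
  1-propanol: x = 0.1598, y = 0.2325
  n-octane: x = 0.3577, y = 0.2354
  ethylbenzene: x = 0.3566, y = 0.2165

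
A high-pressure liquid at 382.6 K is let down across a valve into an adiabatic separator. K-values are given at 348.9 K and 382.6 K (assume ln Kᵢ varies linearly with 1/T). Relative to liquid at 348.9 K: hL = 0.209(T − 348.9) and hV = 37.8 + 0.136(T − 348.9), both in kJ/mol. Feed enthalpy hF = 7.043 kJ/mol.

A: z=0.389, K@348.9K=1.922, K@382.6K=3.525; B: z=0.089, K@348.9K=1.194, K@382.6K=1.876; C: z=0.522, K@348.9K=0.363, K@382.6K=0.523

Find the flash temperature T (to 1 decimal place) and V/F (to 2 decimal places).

Adiabatic flash: solve Rachford–Rice at each trial T, then check hF = ψ·hV(T) + (1−ψ)·hL(T).
  T = 348.9 K: K = (1.922, 1.194, 0.363), RR gives ψ = 0.081, H_out = 3.071 kJ/mol
  T = 382.6 K: K = (3.525, 1.876, 0.523), RR gives ψ = 0.748, H_out = 33.478 kJ/mol
  T = 365.8 K: K = (2.642, 1.513, 0.440), RR gives ψ = 0.470, H_out = 20.730 kJ/mol
  T = 357.4 K: K = (2.264, 1.349, 0.401), RR gives ψ = 0.305, H_out = 13.121 kJ/mol
  T = 353.1 K: K = (2.086, 1.269, 0.381), RR gives ψ = 0.202, H_out = 8.460 kJ/mol
  T = 351.0 K: K = (2.003, 1.231, 0.372), RR gives ψ = 0.145, H_out = 5.891 kJ/mol
Linear interpolation between T = 351.0 (H_out = 5.891) and T = 353.1 (H_out = 8.460) on hF = 7.043 gives T ≈ 351.9 K, at which ψ = 0.17.

T = 351.9 K, V/F = 0.17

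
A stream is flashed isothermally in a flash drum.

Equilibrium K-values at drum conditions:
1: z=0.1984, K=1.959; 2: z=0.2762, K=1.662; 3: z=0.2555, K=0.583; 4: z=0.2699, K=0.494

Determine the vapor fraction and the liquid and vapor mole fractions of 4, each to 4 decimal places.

ψ = 0.3505, x_4 = 0.3281, y_4 = 0.1621

Material balance + equilibrium reduce to Σ zᵢ(Kᵢ−1)/(1+ψ(Kᵢ−1)) = 0.
Feasibility: ΣzᵢKᵢ = 1.1300, Σzᵢ/Kᵢ = 1.2521 — both > 1, two phases present.
Newton–Raphson from ψ = 0.5:
  ψ = 0.5000: g = -0.05146, g' = -0.3464 → ψ = 0.3515
  ψ = 0.3515: g = -0.00032, g' = -0.3450 → ψ = 0.3505
Converged at ψ = 0.3505.
Compositions from xᵢ = zᵢ/(1+ψ(Kᵢ−1)), yᵢ = Kᵢxᵢ:
  1: x = 0.1485, y = 0.2909
  2: x = 0.2242, y = 0.3726
  3: x = 0.2992, y = 0.1745
  4: x = 0.3281, y = 0.1621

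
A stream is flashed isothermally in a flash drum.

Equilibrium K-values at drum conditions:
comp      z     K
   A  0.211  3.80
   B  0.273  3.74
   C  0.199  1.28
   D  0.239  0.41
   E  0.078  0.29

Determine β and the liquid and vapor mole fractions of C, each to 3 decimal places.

Rachford–Rice: g(β) = Σ zᵢ(Kᵢ−1)/(1+β(Kᵢ−1)) = 0.
Check two-phase: ΣzᵢKᵢ = 2.198 > 1 and Σzᵢ/Kᵢ = 1.136 > 1, so g(0) = 1.198 > 0 and g(1) = -0.136 < 0.
Newton iteration, β⁰ = 0.35:
  β = 0.350: g = 0.4796, g' = -1.171 → β = 0.760
  β = 0.760: g = 0.1019, g' = -0.854 → β = 0.879
  β = 0.879: g = -0.0053, g' = -0.962 → β = 0.873
Converged at β = 0.873.
Compositions from xᵢ = zᵢ/(1+β(Kᵢ−1)), yᵢ = Kᵢxᵢ:
  A: x = 0.061, y = 0.233
  B: x = 0.080, y = 0.301
  C: x = 0.160, y = 0.205
  D: x = 0.493, y = 0.202
  E: x = 0.205, y = 0.060

β = 0.873, x_C = 0.160, y_C = 0.205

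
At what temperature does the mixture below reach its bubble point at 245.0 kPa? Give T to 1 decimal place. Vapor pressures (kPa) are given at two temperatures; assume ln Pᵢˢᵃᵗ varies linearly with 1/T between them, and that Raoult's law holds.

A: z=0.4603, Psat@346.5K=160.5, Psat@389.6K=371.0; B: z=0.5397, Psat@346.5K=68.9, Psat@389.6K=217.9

Bubble-point temperature: ΣzᵢPᵢˢᵃᵗ(T) = P. Interpolate ln Pᵢˢᵃᵗ = aᵢ + bᵢ/T.
  T = 346.5 K: ΣzᵢPᵢˢᵃᵗ = 111.06 kPa
  T = 389.6 K: ΣzᵢPᵢˢᵃᵗ = 288.37 kPa
  T = 368.1 K: ΣzᵢPᵢˢᵃᵗ = 183.71 kPa
  T = 378.9 K: ΣzᵢPᵢˢᵃᵗ = 231.74 kPa
  T = 384.2 K: ΣzᵢPᵢˢᵃᵗ = 258.60 kPa
  T = 381.5 K: ΣzᵢPᵢˢᵃᵗ = 244.63 kPa
Interpolating between 381.5 K and 384.2 K gives T ≈ 381.6 K.

T = 381.6 K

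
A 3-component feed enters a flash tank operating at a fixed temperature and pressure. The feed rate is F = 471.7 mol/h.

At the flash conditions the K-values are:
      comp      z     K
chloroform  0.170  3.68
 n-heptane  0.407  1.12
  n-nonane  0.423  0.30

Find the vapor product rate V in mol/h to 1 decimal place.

Rachford–Rice: g(ψ) = Σ zᵢ(Kᵢ−1)/(1+ψ(Kᵢ−1)) = 0.
g(0) = ΣzᵢKᵢ − 1 = 0.208 and g(1) = 1 − Σzᵢ/Kᵢ = -0.820, so a root lies in (0, 1).
Newton–Raphson from ψ = 0.33:
  ψ = 0.330: g = -0.0963, g' = -0.700 → ψ = 0.192
  ψ = 0.192: g = 0.0062, g' = -0.814 → ψ = 0.200
Converged at ψ = 0.200.
Then V = ψ·F = 0.2000·471.7 = 94.3 mol/h and L = F − V = 377.4 mol/h.

V = 94.3 mol/h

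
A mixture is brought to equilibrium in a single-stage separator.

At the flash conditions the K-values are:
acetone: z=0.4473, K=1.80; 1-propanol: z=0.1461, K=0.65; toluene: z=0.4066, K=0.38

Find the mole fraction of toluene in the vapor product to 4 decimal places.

Material balance + equilibrium reduce to Σ zᵢ(Kᵢ−1)/(1+β(Kᵢ−1)) = 0.
g(0) = ΣzᵢKᵢ − 1 = 0.0546 and g(1) = 1 − Σzᵢ/Kᵢ = -0.5433, so a root lies in (0, 1).
Newton iteration, β⁰ = 0.5:
  β = 0.5000: g = -0.17173, g' = -0.5006 → β = 0.1570
  β = 0.1570: g = -0.01546, g' = -0.4378 → β = 0.1217
Converged at β = 0.1217.
Compositions from xᵢ = zᵢ/(1+β(Kᵢ−1)), yᵢ = Kᵢxᵢ:
  acetone: x = 0.4076, y = 0.7337
  1-propanol: x = 0.1526, y = 0.0992
  toluene: x = 0.4398, y = 0.1671

y_toluene = 0.1671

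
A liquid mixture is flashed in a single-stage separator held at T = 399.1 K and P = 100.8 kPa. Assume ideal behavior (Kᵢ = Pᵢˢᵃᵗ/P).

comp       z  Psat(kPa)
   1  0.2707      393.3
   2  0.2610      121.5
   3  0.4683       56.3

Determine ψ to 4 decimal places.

ψ = 0.7152

Raoult's law: Kᵢ = Pᵢˢᵃᵗ/P = Pᵢˢᵃᵗ/100.8.
  K_1 = 393.3/100.8 = 3.901786, K_2 = 121.5/100.8 = 1.205357, K_3 = 56.3/100.8 = 0.558532
Rachford–Rice: g(ψ) = Σ zᵢ(Kᵢ−1)/(1+ψ(Kᵢ−1)) = 0.
Feasibility: ΣzᵢKᵢ = 1.6324, Σzᵢ/Kᵢ = 1.1244 — both > 1, two phases present.
Newton iteration, ψ⁰ = 0.56:
  ψ = 0.5600: g = 0.07268, g' = -0.5007 → ψ = 0.7051
  ψ = 0.7051: g = 0.00450, g' = -0.4465 → ψ = 0.7152
Converged at ψ = 0.7152.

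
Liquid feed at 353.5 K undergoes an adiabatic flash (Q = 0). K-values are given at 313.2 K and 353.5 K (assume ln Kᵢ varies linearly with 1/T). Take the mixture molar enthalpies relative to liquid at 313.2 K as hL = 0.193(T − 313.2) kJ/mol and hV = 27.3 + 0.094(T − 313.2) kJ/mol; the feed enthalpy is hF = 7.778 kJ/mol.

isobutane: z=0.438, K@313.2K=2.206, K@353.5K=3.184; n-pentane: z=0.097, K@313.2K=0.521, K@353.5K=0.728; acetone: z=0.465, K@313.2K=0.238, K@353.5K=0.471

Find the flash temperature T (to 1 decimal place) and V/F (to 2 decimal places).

Adiabatic flash: solve Rachford–Rice at each trial T, then check hF = ψ·hV(T) + (1−ψ)·hL(T).
  T = 313.2 K: K = (2.206, 0.521, 0.238), RR gives ψ = 0.147, H_out = 4.002 kJ/mol
  T = 353.5 K: K = (3.184, 0.728, 0.471), RR gives ψ = 0.633, H_out = 22.527 kJ/mol
  T = 333.4 K: K = (2.681, 0.622, 0.342), RR gives ψ = 0.378, H_out = 13.471 kJ/mol
  T = 323.3 K: K = (2.439, 0.571, 0.287), RR gives ψ = 0.266, H_out = 8.937 kJ/mol
  T = 318.2 K: K = (2.320, 0.546, 0.261), RR gives ψ = 0.207, H_out = 6.519 kJ/mol
  T = 320.8 K: K = (2.381, 0.559, 0.274), RR gives ψ = 0.237, H_out = 7.767 kJ/mol
  T = 322.1 K: K = (2.411, 0.565, 0.281), RR gives ψ = 0.252, H_out = 8.379 kJ/mol
Linear interpolation between T = 320.8 (H_out = 7.767) and T = 322.1 (H_out = 8.379) on hF = 7.778 gives T ≈ 320.8 K, at which ψ = 0.24.

T = 320.8 K, V/F = 0.24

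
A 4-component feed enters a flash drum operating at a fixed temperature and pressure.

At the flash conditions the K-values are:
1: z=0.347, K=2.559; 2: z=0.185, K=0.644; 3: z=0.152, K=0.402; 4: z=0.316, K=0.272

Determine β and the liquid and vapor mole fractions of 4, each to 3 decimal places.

Let β = V/F and solve Σ zᵢ(Kᵢ−1)/(1+β(Kᵢ−1)) = 0.
Check two-phase: ΣzᵢKᵢ = 1.154 > 1 and Σzᵢ/Kᵢ = 1.963 > 1, so g(0) = 0.154 > 0 and g(1) = -0.963 < 0.
Newton–Raphson from β = 0.48:
  β = 0.480: g = -0.2511, g' = -0.813 → β = 0.171
  β = 0.171: g = -0.0070, g' = -0.838 → β = 0.163
Converged at β = 0.163.
Compositions from xᵢ = zᵢ/(1+β(Kᵢ−1)), yᵢ = Kᵢxᵢ:
  1: x = 0.277, y = 0.708
  2: x = 0.196, y = 0.126
  3: x = 0.168, y = 0.068
  4: x = 0.358, y = 0.097

β = 0.163, x_4 = 0.358, y_4 = 0.097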